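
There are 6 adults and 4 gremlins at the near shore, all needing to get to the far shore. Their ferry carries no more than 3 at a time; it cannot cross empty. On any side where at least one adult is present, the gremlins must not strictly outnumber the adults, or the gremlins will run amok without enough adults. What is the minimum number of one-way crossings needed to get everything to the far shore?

Counting alone: each trip to the far shore takes at most 3 across and each return brings at least 1 back, so after t trips out (and t−1 returns) at most 3t − (t−1) of the 10 are across; that first reaches 10 at t = 5, so at least 9 crossings are needed.
The plan below uses exactly 9 crossings, so it is optimal:
1. 2 gremlins → the far shore.  (the near shore: 6A 2G; the far shore: 0A 2G)
2. 1 gremlin ← the near shore.  (the near shore: 6A 3G; the far shore: 0A 1G)
3. 3 gremlins → the far shore.  (the near shore: 6A 0G; the far shore: 0A 4G)
4. 1 gremlin ← the near shore.  (the near shore: 6A 1G; the far shore: 0A 3G)
5. 3 adults → the far shore.  (the near shore: 3A 1G; the far shore: 3A 3G)
6. 1 gremlin ← the near shore.  (the near shore: 3A 2G; the far shore: 3A 2G)
7. 1 adult and 2 gremlins → the far shore.  (the near shore: 2A 0G; the far shore: 4A 4G)
8. 1 gremlin ← the near shore.  (the near shore: 2A 1G; the far shore: 4A 3G)
9. 2 adults and 1 gremlin → the far shore.  (the near shore: 0A 0G; the far shore: 6A 4G)

9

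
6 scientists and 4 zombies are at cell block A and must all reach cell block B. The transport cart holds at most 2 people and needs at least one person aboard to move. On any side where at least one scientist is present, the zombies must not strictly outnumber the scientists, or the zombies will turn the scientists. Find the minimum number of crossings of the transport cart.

17

Counting alone: each trip to cell block B takes at most 2 across and each return brings at least 1 back, so after t trips out (and t−1 returns) at most 2t − (t−1) of the 10 are across; that first reaches 10 at t = 9, so at least 17 crossings are needed.
The plan below uses exactly 17 crossings, so it is optimal:
1. 2 zombies → cell block B.  (cell block A: 6S 2Z; cell block B: 0S 2Z)
2. 1 zombie ← cell block A.  (cell block A: 6S 3Z; cell block B: 0S 1Z)
3. 2 zombies → cell block B.  (cell block A: 6S 1Z; cell block B: 0S 3Z)
4. 1 zombie ← cell block A.  (cell block A: 6S 2Z; cell block B: 0S 2Z)
5. 2 scientists → cell block B.  (cell block A: 4S 2Z; cell block B: 2S 2Z)
6. 1 zombie ← cell block A.  (cell block A: 4S 3Z; cell block B: 2S 1Z)
7. 1 scientist and 1 zombie → cell block B.  (cell block A: 3S 2Z; cell block B: 3S 2Z)
8. 1 zombie ← cell block A.  (cell block A: 3S 3Z; cell block B: 3S 1Z)
9. 2 zombies → cell block B.  (cell block A: 3S 1Z; cell block B: 3S 3Z)
10. 1 zombie ← cell block A.  (cell block A: 3S 2Z; cell block B: 3S 2Z)
11. 1 scientist and 1 zombie → cell block B.  (cell block A: 2S 1Z; cell block B: 4S 3Z)
12. 1 zombie ← cell block A.  (cell block A: 2S 2Z; cell block B: 4S 2Z)
13. 2 zombies → cell block B.  (cell block A: 2S 0Z; cell block B: 4S 4Z)
14. 1 zombie ← cell block A.  (cell block A: 2S 1Z; cell block B: 4S 3Z)
15. 1 scientist and 1 zombie → cell block B.  (cell block A: 1S 0Z; cell block B: 5S 4Z)
16. 1 zombie ← cell block A.  (cell block A: 1S 1Z; cell block B: 5S 3Z)
17. 1 scientist and 1 zombie → cell block B.  (cell block A: 0S 0Z; cell block B: 6S 4Z)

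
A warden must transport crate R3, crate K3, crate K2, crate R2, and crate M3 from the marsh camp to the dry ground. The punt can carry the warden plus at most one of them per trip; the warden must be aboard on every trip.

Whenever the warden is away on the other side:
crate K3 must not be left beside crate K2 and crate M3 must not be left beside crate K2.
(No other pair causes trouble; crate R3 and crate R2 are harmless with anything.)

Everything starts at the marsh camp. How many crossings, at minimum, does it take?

Counting alone: the warden can take at most 1 across per trip to the dry ground, so moving all 5 needs at least 5 loaded trips out, with a return between consecutive ones — at least 9 crossings.
The safety rule pushes this higher. Following every safe sequence of crossings, the most of the 5 that can be at the dry ground as the punt arrives there on crossing 9 is 4 — never all 5.
So no plan with fewer than 11 crossings exists, and this one achieves 11:
1. Warden goes to the dry ground with crate K2.
2. Warden goes back to the marsh camp alone.
3. Warden goes to the dry ground with crate R3.
4. Warden goes back to the marsh camp alone.
5. Warden goes to the dry ground with crate K3.
6. Warden goes back to the marsh camp with crate K2.
7. Warden goes to the dry ground with crate M3.
8. Warden goes back to the marsh camp alone.
9. Warden goes to the dry ground with crate R2.
10. Warden goes back to the marsh camp alone.
11. Warden goes to the dry ground with crate K2.

11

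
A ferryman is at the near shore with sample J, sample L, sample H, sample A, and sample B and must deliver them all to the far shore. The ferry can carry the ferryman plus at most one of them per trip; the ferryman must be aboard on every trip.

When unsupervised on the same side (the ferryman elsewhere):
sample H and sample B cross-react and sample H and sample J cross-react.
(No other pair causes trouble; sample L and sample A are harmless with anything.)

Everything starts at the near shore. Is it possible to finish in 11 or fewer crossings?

Yes — this plan uses 11 crossings (≤ 11):
1. Ferryman goes to the far shore with sample H.  [the near shore: sample A, sample B, sample J, sample L | the far shore: sample H]
2. Ferryman goes back to the near shore alone.  [the near shore: sample A, sample B, sample J, sample L | the far shore: sample H]
3. Ferryman goes to the far shore with sample J.  [the near shore: sample A, sample B, sample L | the far shore: sample H, sample J]
4. Ferryman goes back to the near shore with sample H.  [the near shore: sample A, sample B, sample H, sample L | the far shore: sample J]
5. Ferryman goes to the far shore with sample B.  [the near shore: sample A, sample H, sample L | the far shore: sample B, sample J]
6. Ferryman goes back to the near shore alone.  [the near shore: sample A, sample H, sample L | the far shore: sample B, sample J]
7. Ferryman goes to the far shore with sample L.  [the near shore: sample A, sample H | the far shore: sample B, sample J, sample L]
8. Ferryman goes back to the near shore alone.  [the near shore: sample A, sample H | the far shore: sample B, sample J, sample L]
9. Ferryman goes to the far shore with sample A.  [the near shore: sample H | the far shore: sample A, sample B, sample J, sample L]
10. Ferryman goes back to the near shore alone.  [the near shore: sample H | the far shore: sample A, sample B, sample J, sample L]
11. Ferryman goes to the far shore with sample H.  [the near shore: — | the far shore: sample A, sample B, sample H, sample J, sample L]

Yes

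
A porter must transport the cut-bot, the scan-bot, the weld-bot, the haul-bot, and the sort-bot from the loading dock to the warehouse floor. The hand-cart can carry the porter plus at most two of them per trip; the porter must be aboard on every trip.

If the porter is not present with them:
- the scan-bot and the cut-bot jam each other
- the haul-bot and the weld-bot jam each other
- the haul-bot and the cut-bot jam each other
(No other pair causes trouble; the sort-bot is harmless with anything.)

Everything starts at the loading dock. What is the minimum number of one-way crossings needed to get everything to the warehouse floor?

5

Counting alone: the porter can take at most 2 across per trip to the warehouse floor, so moving all 5 needs at least 3 loaded trips out, with a return between consecutive ones — at least 5 crossings.
The plan below uses exactly 5 crossings, so it is optimal:
1. Porter goes to the warehouse floor with the cut-bot and the weld-bot.
2. Porter goes back to the loading dock alone.
3. Porter goes to the warehouse floor with the sort-bot.
4. Porter goes back to the loading dock alone.
5. Porter goes to the warehouse floor with the haul-bot and the scan-bot.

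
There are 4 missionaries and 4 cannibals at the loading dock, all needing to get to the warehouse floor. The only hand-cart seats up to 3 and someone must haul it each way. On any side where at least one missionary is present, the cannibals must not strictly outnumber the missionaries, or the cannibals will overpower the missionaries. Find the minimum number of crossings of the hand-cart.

Counting alone: each trip to the warehouse floor takes at most 3 across and each return brings at least 1 back, so after t trips out (and t−1 returns) at most 3t − (t−1) of the 8 are across; that first reaches 8 at t = 4, so at least 7 crossings are needed.
The safety rule pushes this higher. Following every safe sequence of crossings, the most of the 8 that can be at the warehouse floor as the hand-cart arrives there on crossing 7 is 7 — never all 8.
So no plan with fewer than 9 crossings exists, and this one achieves 9:
1. 2 cannibals → the warehouse floor.  (the loading dock: 4M 2C; the warehouse floor: 0M 2C)
2. 1 cannibal ← the loading dock.  (the loading dock: 4M 3C; the warehouse floor: 0M 1C)
3. 3 cannibals → the warehouse floor.  (the loading dock: 4M 0C; the warehouse floor: 0M 4C)
4. 1 cannibal ← the loading dock.  (the loading dock: 4M 1C; the warehouse floor: 0M 3C)
5. 3 missionaries → the warehouse floor.  (the loading dock: 1M 1C; the warehouse floor: 3M 3C)
6. 1 missionary and 1 cannibal ← the loading dock.  (the loading dock: 2M 2C; the warehouse floor: 2M 2C)
7. 2 missionaries → the warehouse floor.  (the loading dock: 0M 2C; the warehouse floor: 4M 2C)
8. 1 cannibal ← the loading dock.  (the loading dock: 0M 3C; the warehouse floor: 4M 1C)
9. 3 cannibals → the warehouse floor.  (the loading dock: 0M 0C; the warehouse floor: 4M 4C)

9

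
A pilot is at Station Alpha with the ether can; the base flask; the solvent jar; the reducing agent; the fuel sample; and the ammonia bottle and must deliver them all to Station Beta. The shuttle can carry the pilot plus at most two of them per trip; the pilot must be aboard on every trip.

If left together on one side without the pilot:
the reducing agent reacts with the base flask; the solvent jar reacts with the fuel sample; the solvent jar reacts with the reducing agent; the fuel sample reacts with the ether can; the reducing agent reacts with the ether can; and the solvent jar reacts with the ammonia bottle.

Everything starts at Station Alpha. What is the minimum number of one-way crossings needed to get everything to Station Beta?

Whatever the first load, the items left behind include a forbidden pair without the pilot. No opening move is safe, so no plan exists.

impossible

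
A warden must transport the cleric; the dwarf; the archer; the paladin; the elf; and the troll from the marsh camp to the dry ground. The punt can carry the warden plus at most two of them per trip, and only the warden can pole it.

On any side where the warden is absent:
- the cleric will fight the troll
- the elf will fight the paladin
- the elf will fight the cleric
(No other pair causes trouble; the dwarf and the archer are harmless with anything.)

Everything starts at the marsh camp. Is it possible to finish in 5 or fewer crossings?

Yes

Yes — this plan uses 5 crossings (≤ 5):
1. Warden goes to the dry ground with the cleric and the paladin.  [the marsh camp: the archer, the dwarf, the elf, the troll | the dry ground: the cleric, the paladin]
2. Warden goes back to the marsh camp alone.  [the marsh camp: the archer, the dwarf, the elf, the troll | the dry ground: the cleric, the paladin]
3. Warden goes to the dry ground with the archer and the dwarf.  [the marsh camp: the elf, the troll | the dry ground: the archer, the cleric, the dwarf, the paladin]
4. Warden goes back to the marsh camp alone.  [the marsh camp: the elf, the troll | the dry ground: the archer, the cleric, the dwarf, the paladin]
5. Warden goes to the dry ground with the elf and the troll.  [the marsh camp: — | the dry ground: the archer, the cleric, the dwarf, the elf, the paladin, the troll]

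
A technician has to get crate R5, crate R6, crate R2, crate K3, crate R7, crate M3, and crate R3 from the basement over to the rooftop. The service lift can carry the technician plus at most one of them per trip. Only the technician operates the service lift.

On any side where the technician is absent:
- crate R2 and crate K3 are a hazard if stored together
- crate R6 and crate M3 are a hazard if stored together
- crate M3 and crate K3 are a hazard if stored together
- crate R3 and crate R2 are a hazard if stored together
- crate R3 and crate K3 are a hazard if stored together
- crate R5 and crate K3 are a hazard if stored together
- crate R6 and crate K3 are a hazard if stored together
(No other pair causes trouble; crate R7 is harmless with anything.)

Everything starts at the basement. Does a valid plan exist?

Whatever the first load, the items left behind include a forbidden pair without the technician. No opening move is safe, so no plan exists.

No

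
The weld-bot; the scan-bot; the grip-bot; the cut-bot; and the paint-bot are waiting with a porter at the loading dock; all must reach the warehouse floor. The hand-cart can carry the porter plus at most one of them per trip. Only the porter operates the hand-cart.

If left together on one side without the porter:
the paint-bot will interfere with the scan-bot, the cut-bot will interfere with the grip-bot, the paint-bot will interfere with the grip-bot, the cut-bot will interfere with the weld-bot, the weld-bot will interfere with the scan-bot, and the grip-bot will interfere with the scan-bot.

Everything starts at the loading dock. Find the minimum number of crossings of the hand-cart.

Whatever the first load, the items left behind include a forbidden pair without the porter. No opening move is safe, so no plan exists.

impossible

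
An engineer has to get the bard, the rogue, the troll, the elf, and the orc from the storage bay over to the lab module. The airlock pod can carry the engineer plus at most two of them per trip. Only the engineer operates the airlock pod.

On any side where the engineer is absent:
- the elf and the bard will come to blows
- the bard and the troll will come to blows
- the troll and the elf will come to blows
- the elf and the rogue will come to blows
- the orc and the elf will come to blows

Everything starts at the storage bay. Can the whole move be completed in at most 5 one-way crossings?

Counting alone: the engineer can take at most 2 across per trip to the lab module, so moving all 5 needs at least 3 loaded trips out, with a return between consecutive ones — at least 5 crossings.
The safety rule pushes this higher. Following every safe sequence of crossings, the most of the 5 that can be at the lab module as the airlock pod arrives there on crossing 5 is 4 — never all 5.
So the move cannot be finished within 5 crossings. (The shortest complete plan takes 7:)
1. Engineer goes to the lab module with the bard and the elf.  [the storage bay: the orc, the rogue, the troll | the lab module: the bard, the elf]
2. Engineer goes back to the storage bay with the bard.  [the storage bay: the bard, the orc, the rogue, the troll | the lab module: the elf]
3. Engineer goes to the lab module with the bard and the rogue.  [the storage bay: the orc, the troll | the lab module: the bard, the elf, the rogue]
4. Engineer goes back to the storage bay with the elf.  [the storage bay: the elf, the orc, the troll | the lab module: the bard, the rogue]
5. Engineer goes to the lab module with the orc and the troll.  [the storage bay: the elf | the lab module: the bard, the orc, the rogue, the troll]
6. Engineer goes back to the storage bay with the bard.  [the storage bay: the bard, the elf | the lab module: the orc, the rogue, the troll]
7. Engineer goes to the lab module with the bard and the elf.  [the storage bay: — | the lab module: the bard, the elf, the orc, the rogue, the troll]

No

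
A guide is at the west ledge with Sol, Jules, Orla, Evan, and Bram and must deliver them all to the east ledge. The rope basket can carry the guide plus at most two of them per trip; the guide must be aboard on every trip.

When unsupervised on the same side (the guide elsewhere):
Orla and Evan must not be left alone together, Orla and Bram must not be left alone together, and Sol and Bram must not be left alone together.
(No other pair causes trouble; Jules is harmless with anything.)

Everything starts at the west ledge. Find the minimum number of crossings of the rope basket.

5

Counting alone: the guide can take at most 2 across per trip to the east ledge, so moving all 5 needs at least 3 loaded trips out, with a return between consecutive ones — at least 5 crossings.
The plan below uses exactly 5 crossings, so it is optimal:
1. Guide goes to the east ledge with Orla and Sol.
2. Guide goes back to the west ledge alone.
3. Guide goes to the east ledge with Jules.
4. Guide goes back to the west ledge alone.
5. Guide goes to the east ledge with Bram and Evan.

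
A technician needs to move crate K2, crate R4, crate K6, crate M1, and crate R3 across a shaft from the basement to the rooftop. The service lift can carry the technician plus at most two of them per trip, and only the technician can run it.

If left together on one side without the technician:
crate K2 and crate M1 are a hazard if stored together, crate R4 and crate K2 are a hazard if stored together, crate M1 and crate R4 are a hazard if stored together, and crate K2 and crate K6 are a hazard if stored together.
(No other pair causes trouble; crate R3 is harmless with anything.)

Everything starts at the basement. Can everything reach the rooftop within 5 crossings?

Counting alone: the technician can take at most 2 across per trip to the rooftop, so moving all 5 needs at least 3 loaded trips out, with a return between consecutive ones — at least 5 crossings.
The safety rule pushes this higher. Following every safe sequence of crossings, the most of the 5 that can be at the rooftop as the service lift arrives there on crossing 5 is 4 — never all 5.
So the move cannot be finished within 5 crossings. (The shortest complete plan takes 7:)
1. Technician goes to the rooftop with crate K2 and crate R4.
2. Technician goes back to the basement with crate K2.
3. Technician goes to the rooftop with crate K2 and crate K6.
4. Technician goes back to the basement with crate K2.
5. Technician goes to the rooftop with crate K2 and crate R3.
6. Technician goes back to the basement with crate K2.
7. Technician goes to the rooftop with crate K2 and crate M1.

No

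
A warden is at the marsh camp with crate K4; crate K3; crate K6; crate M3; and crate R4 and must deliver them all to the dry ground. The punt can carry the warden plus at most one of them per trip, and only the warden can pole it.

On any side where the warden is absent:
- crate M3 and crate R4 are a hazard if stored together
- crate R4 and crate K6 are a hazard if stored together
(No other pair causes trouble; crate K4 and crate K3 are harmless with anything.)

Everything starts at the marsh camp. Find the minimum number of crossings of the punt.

Counting alone: the warden can take at most 1 across per trip to the dry ground, so moving all 5 needs at least 5 loaded trips out, with a return between consecutive ones — at least 9 crossings.
The safety rule pushes this higher. Following every safe sequence of crossings, the most of the 5 that can be at the dry ground as the punt arrives there on crossing 9 is 4 — never all 5.
So no plan with fewer than 11 crossings exists, and this one achieves 11:
1. Warden goes to the dry ground with crate R4.
2. Warden goes back to the marsh camp alone.
3. Warden goes to the dry ground with crate K4.
4. Warden goes back to the marsh camp alone.
5. Warden goes to the dry ground with crate K3.
6. Warden goes back to the marsh camp alone.
7. Warden goes to the dry ground with crate K6.
8. Warden goes back to the marsh camp with crate R4.
9. Warden goes to the dry ground with crate M3.
10. Warden goes back to the marsh camp alone.
11. Warden goes to the dry ground with crate R4.

11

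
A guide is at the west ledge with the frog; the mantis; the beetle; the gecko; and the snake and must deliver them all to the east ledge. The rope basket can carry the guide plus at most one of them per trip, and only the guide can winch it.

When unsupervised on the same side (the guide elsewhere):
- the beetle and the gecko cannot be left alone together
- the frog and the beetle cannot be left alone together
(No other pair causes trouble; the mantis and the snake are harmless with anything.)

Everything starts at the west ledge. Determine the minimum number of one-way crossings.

11

Counting alone: the guide can take at most 1 across per trip to the east ledge, so moving all 5 needs at least 5 loaded trips out, with a return between consecutive ones — at least 9 crossings.
The safety rule pushes this higher. Following every safe sequence of crossings, the most of the 5 that can be at the east ledge as the rope basket arrives there on crossing 9 is 4 — never all 5.
So no plan with fewer than 11 crossings exists, and this one achieves 11:
1. Guide goes to the east ledge with the beetle.
2. Guide goes back to the west ledge alone.
3. Guide goes to the east ledge with the frog.
4. Guide goes back to the west ledge with the beetle.
5. Guide goes to the east ledge with the gecko.
6. Guide goes back to the west ledge alone.
7. Guide goes to the east ledge with the mantis.
8. Guide goes back to the west ledge alone.
9. Guide goes to the east ledge with the snake.
10. Guide goes back to the west ledge alone.
11. Guide goes to the east ledge with the beetle.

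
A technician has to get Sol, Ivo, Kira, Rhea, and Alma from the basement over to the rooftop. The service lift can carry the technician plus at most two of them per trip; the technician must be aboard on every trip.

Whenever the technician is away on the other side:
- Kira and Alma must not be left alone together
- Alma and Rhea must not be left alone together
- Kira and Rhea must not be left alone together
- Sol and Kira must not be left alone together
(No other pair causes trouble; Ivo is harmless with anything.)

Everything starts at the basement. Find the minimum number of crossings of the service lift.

Counting alone: the technician can take at most 2 across per trip to the rooftop, so moving all 5 needs at least 3 loaded trips out, with a return between consecutive ones — at least 5 crossings.
The safety rule pushes this higher. Following every safe sequence of crossings, the most of the 5 that can be at the rooftop as the service lift arrives there on crossing 5 is 4 — never all 5.
So no plan with fewer than 7 crossings exists, and this one achieves 7:
1. Technician goes to the rooftop with Kira and Rhea.  [the basement: Alma, Ivo, Sol | the rooftop: Kira, Rhea]
2. Technician goes back to the basement with Kira.  [the basement: Alma, Ivo, Kira, Sol | the rooftop: Rhea]
3. Technician goes to the rooftop with Kira and Sol.  [the basement: Alma, Ivo | the rooftop: Kira, Rhea, Sol]
4. Technician goes back to the basement with Kira.  [the basement: Alma, Ivo, Kira | the rooftop: Rhea, Sol]
5. Technician goes to the rooftop with Ivo and Kira.  [the basement: Alma | the rooftop: Ivo, Kira, Rhea, Sol]
6. Technician goes back to the basement with Kira.  [the basement: Alma, Kira | the rooftop: Ivo, Rhea, Sol]
7. Technician goes to the rooftop with Alma and Kira.  [the basement: — | the rooftop: Alma, Ivo, Kira, Rhea, Sol]

7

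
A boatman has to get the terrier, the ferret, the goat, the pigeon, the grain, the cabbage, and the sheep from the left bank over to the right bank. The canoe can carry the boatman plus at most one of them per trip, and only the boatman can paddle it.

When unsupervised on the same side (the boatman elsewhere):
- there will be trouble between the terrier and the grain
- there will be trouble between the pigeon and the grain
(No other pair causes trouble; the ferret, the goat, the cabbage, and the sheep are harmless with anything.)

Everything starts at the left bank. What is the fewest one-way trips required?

Counting alone: the boatman can take at most 1 across per trip to the right bank, so moving all 7 needs at least 7 loaded trips out, with a return between consecutive ones — at least 13 crossings.
The safety rule pushes this higher. Following every safe sequence of crossings, the most of the 7 that can be at the right bank as the canoe arrives there on crossing 13 is 6 — never all 7.
So no plan with fewer than 15 crossings exists, and this one achieves 15:
1. Boatman goes to the right bank with the grain.  [the left bank: the cabbage, the ferret, the goat, the pigeon, the sheep, the terrier | the right bank: the grain]
2. Boatman goes back to the left bank alone.  [the left bank: the cabbage, the ferret, the goat, the pigeon, the sheep, the terrier | the right bank: the grain]
3. Boatman goes to the right bank with the terrier.  [the left bank: the cabbage, the ferret, the goat, the pigeon, the sheep | the right bank: the grain, the terrier]
4. Boatman goes back to the left bank with the grain.  [the left bank: the cabbage, the ferret, the goat, the grain, the pigeon, the sheep | the right bank: the terrier]
5. Boatman goes to the right bank with the pigeon.  [the left bank: the cabbage, the ferret, the goat, the grain, the sheep | the right bank: the pigeon, the terrier]
6. Boatman goes back to the left bank alone.  [the left bank: the cabbage, the ferret, the goat, the grain, the sheep | the right bank: the pigeon, the terrier]
7. Boatman goes to the right bank with the ferret.  [the left bank: the cabbage, the goat, the grain, the sheep | the right bank: the ferret, the pigeon, the terrier]
8. Boatman goes back to the left bank alone.  [the left bank: the cabbage, the goat, the grain, the sheep | the right bank: the ferret, the pigeon, the terrier]
9. Boatman goes to the right bank with the goat.  [the left bank: the cabbage, the grain, the sheep | the right bank: the ferret, the goat, the pigeon, the terrier]
10. Boatman goes back to the left bank alone.  [the left bank: the cabbage, the grain, the sheep | the right bank: the ferret, the goat, the pigeon, the terrier]
11. Boatman goes to the right bank with the cabbage.  [the left bank: the grain, the sheep | the right bank: the cabbage, the ferret, the goat, the pigeon, the terrier]
12. Boatman goes back to the left bank alone.  [the left bank: the grain, the sheep | the right bank: the cabbage, the ferret, the goat, the pigeon, the terrier]
13. Boatman goes to the right bank with the sheep.  [the left bank: the grain | the right bank: the cabbage, the ferret, the goat, the pigeon, the sheep, the terrier]
14. Boatman goes back to the left bank alone.  [the left bank: the grain | the right bank: the cabbage, the ferret, the goat, the pigeon, the sheep, the terrier]
15. Boatman goes to the right bank with the grain.  [the left bank: — | the right bank: the cabbage, the ferret, the goat, the grain, the pigeon, the sheep, the terrier]

15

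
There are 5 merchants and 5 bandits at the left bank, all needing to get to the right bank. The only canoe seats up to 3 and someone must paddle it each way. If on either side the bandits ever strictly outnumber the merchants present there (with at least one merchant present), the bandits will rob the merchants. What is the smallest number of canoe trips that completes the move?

Counting alone: each trip to the right bank takes at most 3 across and each return brings at least 1 back, so after t trips out (and t−1 returns) at most 3t − (t−1) of the 10 are across; that first reaches 10 at t = 5, so at least 9 crossings are needed.
The safety rule pushes this higher. Following every safe sequence of crossings, the most of the 10 that can be at the right bank as the canoe arrives there on crossing 9 is 9 — never all 10.
So no plan with fewer than 11 crossings exists, and this one achieves 11:
1. 2 bandits → the right bank.  (the left bank: 5M 3B; the right bank: 0M 2B)
2. 1 bandit ← the left bank.  (the left bank: 5M 4B; the right bank: 0M 1B)
3. 3 bandits → the right bank.  (the left bank: 5M 1B; the right bank: 0M 4B)
4. 1 bandit ← the left bank.  (the left bank: 5M 2B; the right bank: 0M 3B)
5. 3 merchants → the right bank.  (the left bank: 2M 2B; the right bank: 3M 3B)
6. 1 merchant and 1 bandit ← the left bank.  (the left bank: 3M 3B; the right bank: 2M 2B)
7. 3 merchants → the right bank.  (the left bank: 0M 3B; the right bank: 5M 2B)
8. 1 bandit ← the left bank.  (the left bank: 0M 4B; the right bank: 5M 1B)
9. 2 bandits → the right bank.  (the left bank: 0M 2B; the right bank: 5M 3B)
10. 1 bandit ← the left bank.  (the left bank: 0M 3B; the right bank: 5M 2B)
11. 3 bandits → the right bank.  (the left bank: 0M 0B; the right bank: 5M 5B)

11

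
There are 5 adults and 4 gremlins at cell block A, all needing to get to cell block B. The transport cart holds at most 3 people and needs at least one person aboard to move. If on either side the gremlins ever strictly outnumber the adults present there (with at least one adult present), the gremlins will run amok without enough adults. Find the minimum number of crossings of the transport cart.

Counting alone: each trip to cell block B takes at most 3 across and each return brings at least 1 back, so after t trips out (and t−1 returns) at most 3t − (t−1) of the 9 are across; that first reaches 9 at t = 4, so at least 7 crossings are needed.
The plan below uses exactly 7 crossings, so it is optimal:
1. 3 gremlins → cell block B.  (cell block A: 5A 1G; cell block B: 0A 3G)
2. 1 gremlin ← cell block A.  (cell block A: 5A 2G; cell block B: 0A 2G)
3. 3 adults → cell block B.  (cell block A: 2A 2G; cell block B: 3A 2G)
4. 1 adult ← cell block A.  (cell block A: 3A 2G; cell block B: 2A 2G)
5. 2 adults and 1 gremlin → cell block B.  (cell block A: 1A 1G; cell block B: 4A 3G)
6. 1 adult ← cell block A.  (cell block A: 2A 1G; cell block B: 3A 3G)
7. 2 adults and 1 gremlin → cell block B.  (cell block A: 0A 0G; cell block B: 5A 4G)

7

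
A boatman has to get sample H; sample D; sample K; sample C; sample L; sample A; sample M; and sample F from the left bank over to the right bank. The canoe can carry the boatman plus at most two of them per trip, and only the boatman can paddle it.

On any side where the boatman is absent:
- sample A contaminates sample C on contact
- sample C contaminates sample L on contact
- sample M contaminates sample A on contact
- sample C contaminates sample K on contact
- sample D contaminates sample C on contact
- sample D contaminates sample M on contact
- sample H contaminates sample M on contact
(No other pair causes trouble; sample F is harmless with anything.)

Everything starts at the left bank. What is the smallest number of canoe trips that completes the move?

Counting alone: the boatman can take at most 2 across per trip to the right bank, so moving all 8 needs at least 4 loaded trips out, with a return between consecutive ones — at least 7 crossings.
The safety rule pushes this higher. Following every safe sequence of crossings, the most of the 8 that can be at the right bank as the canoe arrives there on crossing 7 is 6 — never all 8.
So no plan with fewer than 9 crossings exists, and this one achieves 9:
1. Boatman goes to the right bank with sample C and sample M.
2. Boatman goes back to the left bank alone.
3. Boatman goes to the right bank with sample F and sample H.
4. Boatman goes back to the left bank with sample M.
5. Boatman goes to the right bank with sample A and sample D.
6. Boatman goes back to the left bank with sample C.
7. Boatman goes to the right bank with sample K and sample L.
8. Boatman goes back to the left bank alone.
9. Boatman goes to the right bank with sample C and sample M.

9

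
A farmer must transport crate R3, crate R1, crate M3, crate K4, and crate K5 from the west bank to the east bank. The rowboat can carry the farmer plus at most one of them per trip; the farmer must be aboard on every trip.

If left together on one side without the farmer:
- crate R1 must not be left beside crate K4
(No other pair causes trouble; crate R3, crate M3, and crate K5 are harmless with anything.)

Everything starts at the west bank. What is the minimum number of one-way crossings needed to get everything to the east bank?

Counting alone: the farmer can take at most 1 across per trip to the east bank, so moving all 5 needs at least 5 loaded trips out, with a return between consecutive ones — at least 9 crossings.
The plan below uses exactly 9 crossings, so it is optimal:
1. Farmer goes to the east bank with crate R1.  [the west bank: crate K4, crate K5, crate M3, crate R3 | the east bank: crate R1]
2. Farmer goes back to the west bank alone.  [the west bank: crate K4, crate K5, crate M3, crate R3 | the east bank: crate R1]
3. Farmer goes to the east bank with crate R3.  [the west bank: crate K4, crate K5, crate M3 | the east bank: crate R1, crate R3]
4. Farmer goes back to the west bank alone.  [the west bank: crate K4, crate K5, crate M3 | the east bank: crate R1, crate R3]
5. Farmer goes to the east bank with crate M3.  [the west bank: crate K4, crate K5 | the east bank: crate M3, crate R1, crate R3]
6. Farmer goes back to the west bank alone.  [the west bank: crate K4, crate K5 | the east bank: crate M3, crate R1, crate R3]
7. Farmer goes to the east bank with crate K5.  [the west bank: crate K4 | the east bank: crate K5, crate M3, crate R1, crate R3]
8. Farmer goes back to the west bank alone.  [the west bank: crate K4 | the east bank: crate K5, crate M3, crate R1, crate R3]
9. Farmer goes to the east bank with crate K4.  [the west bank: — | the east bank: crate K4, crate K5, crate M3, crate R1, crate R3]

9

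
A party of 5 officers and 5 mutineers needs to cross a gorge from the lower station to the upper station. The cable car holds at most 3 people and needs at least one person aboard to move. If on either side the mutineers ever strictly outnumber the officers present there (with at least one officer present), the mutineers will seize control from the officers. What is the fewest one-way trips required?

11

Counting alone: each trip to the upper station takes at most 3 across and each return brings at least 1 back, so after t trips out (and t−1 returns) at most 3t − (t−1) of the 10 are across; that first reaches 10 at t = 5, so at least 9 crossings are needed.
The safety rule pushes this higher. Following every safe sequence of crossings, the most of the 10 that can be at the upper station as the cable car arrives there on crossing 9 is 9 — never all 10.
So no plan with fewer than 11 crossings exists, and this one achieves 11:
1. 2 mutineers → the upper station.  (the lower station: 5O 3M; the upper station: 0O 2M)
2. 1 mutineer ← the lower station.  (the lower station: 5O 4M; the upper station: 0O 1M)
3. 3 mutineers → the upper station.  (the lower station: 5O 1M; the upper station: 0O 4M)
4. 1 mutineer ← the lower station.  (the lower station: 5O 2M; the upper station: 0O 3M)
5. 3 officers → the upper station.  (the lower station: 2O 2M; the upper station: 3O 3M)
6. 1 officer and 1 mutineer ← the lower station.  (the lower station: 3O 3M; the upper station: 2O 2M)
7. 3 officers → the upper station.  (the lower station: 0O 3M; the upper station: 5O 2M)
8. 1 mutineer ← the lower station.  (the lower station: 0O 4M; the upper station: 5O 1M)
9. 2 mutineers → the upper station.  (the lower station: 0O 2M; the upper station: 5O 3M)
10. 1 mutineer ← the lower station.  (the lower station: 0O 3M; the upper station: 5O 2M)
11. 3 mutineers → the upper station.  (the lower station: 0O 0M; the upper station: 5O 5M)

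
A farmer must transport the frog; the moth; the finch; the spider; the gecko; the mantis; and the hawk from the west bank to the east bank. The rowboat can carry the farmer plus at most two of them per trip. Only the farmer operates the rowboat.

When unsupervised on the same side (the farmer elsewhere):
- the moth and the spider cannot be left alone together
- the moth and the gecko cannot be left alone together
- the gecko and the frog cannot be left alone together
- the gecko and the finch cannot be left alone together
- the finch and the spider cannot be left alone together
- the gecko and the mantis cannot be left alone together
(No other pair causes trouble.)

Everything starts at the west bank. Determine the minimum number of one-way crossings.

Counting alone: the farmer can take at most 2 across per trip to the east bank, so moving all 7 needs at least 4 loaded trips out, with a return between consecutive ones — at least 7 crossings.
The safety rule pushes this higher. Following every safe sequence of crossings, the most of the 7 that can be at the east bank as the rowboat arrives there on crossing 7 is 6 — never all 7.
So no plan with fewer than 9 crossings exists, and this one achieves 9:
1. Farmer goes to the east bank with the gecko and the spider.  [the west bank: the finch, the frog, the hawk, the mantis, the moth | the east bank: the gecko, the spider]
2. Farmer goes back to the west bank alone.  [the west bank: the finch, the frog, the hawk, the mantis, the moth | the east bank: the gecko, the spider]
3. Farmer goes to the east bank with the hawk.  [the west bank: the finch, the frog, the mantis, the moth | the east bank: the gecko, the hawk, the spider]
4. Farmer goes back to the west bank alone.  [the west bank: the finch, the frog, the mantis, the moth | the east bank: the gecko, the hawk, the spider]
5. Farmer goes to the east bank with the frog and the moth.  [the west bank: the finch, the mantis | the east bank: the frog, the gecko, the hawk, the moth, the spider]
6. Farmer goes back to the west bank with the gecko and the spider.  [the west bank: the finch, the gecko, the mantis, the spider | the east bank: the frog, the hawk, the moth]
7. Farmer goes to the east bank with the finch and the mantis.  [the west bank: the gecko, the spider | the east bank: the finch, the frog, the hawk, the mantis, the moth]
8. Farmer goes back to the west bank alone.  [the west bank: the gecko, the spider | the east bank: the finch, the frog, the hawk, the mantis, the moth]
9. Farmer goes to the east bank with the gecko and the spider.  [the west bank: — | the east bank: the finch, the frog, the gecko, the hawk, the mantis, the moth, the spider]

9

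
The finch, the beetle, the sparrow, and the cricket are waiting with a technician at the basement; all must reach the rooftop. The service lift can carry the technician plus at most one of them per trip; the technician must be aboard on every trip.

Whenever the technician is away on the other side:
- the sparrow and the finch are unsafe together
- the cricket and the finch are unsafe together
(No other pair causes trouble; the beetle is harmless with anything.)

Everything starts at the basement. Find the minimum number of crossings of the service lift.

Counting alone: the technician can take at most 1 across per trip to the rooftop, so moving all 4 needs at least 4 loaded trips out, with a return between consecutive ones — at least 7 crossings.
The safety rule pushes this higher. Following every safe sequence of crossings, the most of the 4 that can be at the rooftop as the service lift arrives there on crossing 7 is 3 — never all 4.
So no plan with fewer than 9 crossings exists, and this one achieves 9:
1. Technician goes to the rooftop with the finch.  [the basement: the beetle, the cricket, the sparrow | the rooftop: the finch]
2. Technician goes back to the basement alone.  [the basement: the beetle, the cricket, the sparrow | the rooftop: the finch]
3. Technician goes to the rooftop with the beetle.  [the basement: the cricket, the sparrow | the rooftop: the beetle, the finch]
4. Technician goes back to the basement alone.  [the basement: the cricket, the sparrow | the rooftop: the beetle, the finch]
5. Technician goes to the rooftop with the sparrow.  [the basement: the cricket | the rooftop: the beetle, the finch, the sparrow]
6. Technician goes back to the basement with the finch.  [the basement: the cricket, the finch | the rooftop: the beetle, the sparrow]
7. Technician goes to the rooftop with the cricket.  [the basement: the finch | the rooftop: the beetle, the cricket, the sparrow]
8. Technician goes back to the basement alone.  [the basement: the finch | the rooftop: the beetle, the cricket, the sparrow]
9. Technician goes to the rooftop with the finch.  [the basement: — | the rooftop: the beetle, the cricket, the finch, the sparrow]

9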